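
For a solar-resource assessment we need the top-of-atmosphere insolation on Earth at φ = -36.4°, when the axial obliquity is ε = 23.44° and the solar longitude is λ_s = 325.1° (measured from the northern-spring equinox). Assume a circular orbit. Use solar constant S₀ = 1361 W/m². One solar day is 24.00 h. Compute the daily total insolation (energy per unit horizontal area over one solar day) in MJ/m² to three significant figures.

37.7 MJ/m²

Solar declination: sin δ = sin ε · sin λ_s = sin 23.44° × sin 325.1° = -0.22759, so δ = -13.155°.
cos H₀ = −tan(-36.4°) tan(-13.155°) = -0.1723, H₀ = 1.7440 rad.
Bracket: H₀ sin φ sin δ + cos φ cos δ sin H₀ = 1.7440×-0.59342×-0.22759 + 0.80489×0.97376×0.98504 = 0.235538 + 0.772044 = 1.007582.
Q̄ = (S₀/π) × [bracket] = (1361/π) × 1.007582 = 436.50 W/m².
Daily total = Q̄ × 24.00 h × 3600 s/h = 436.50 × 24.00 × 3600 / 10⁶ = 37.71 MJ/m².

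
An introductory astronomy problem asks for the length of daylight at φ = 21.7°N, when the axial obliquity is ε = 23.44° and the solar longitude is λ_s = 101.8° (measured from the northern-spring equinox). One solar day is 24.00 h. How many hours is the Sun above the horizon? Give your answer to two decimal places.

Solar declination: sin δ = sin ε · sin λ_s = sin 23.44° × sin 101.8° = 0.38938, so δ = +22.916°.
cos H₀ = −tan φ · tan δ = −tan(+21.7°) × tan(+22.916°) = -0.1682, so H₀ = 1.7398 rad = 99.69°.
Daylight = 2H₀/(2π) × 24.00 h = (1.7398/π) × 24.00 = 13.29 h.

13.29 h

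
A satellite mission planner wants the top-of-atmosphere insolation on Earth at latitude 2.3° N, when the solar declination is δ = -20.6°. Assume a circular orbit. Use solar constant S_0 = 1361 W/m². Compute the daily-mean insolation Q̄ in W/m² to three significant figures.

Q̄ ≈ 396 W/m²

cos h₀ = −tan(+2.3°) tan(-20.600°) = 0.0151, h₀ = 1.5557 rad.
Bracket: h₀ sin ϕ sin δ + cos ϕ cos δ sin h₀ = 1.5557×0.04013×-0.35184 + 0.99919×0.93606×0.99989 = -0.021965 + 0.935199 = 0.913234.
Q̄ = (S_0/π) × [bracket] = (1361/π) × 0.913234 = 395.6 W/m².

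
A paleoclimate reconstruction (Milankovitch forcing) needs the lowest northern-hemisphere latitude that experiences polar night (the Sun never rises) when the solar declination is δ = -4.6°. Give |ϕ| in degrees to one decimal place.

Polar night requires cos h₀ = −tan ϕ tan δ ≥ 1, i.e. tan ϕ tan δ ≤ −1.
The boundary is |tan ϕ| · |tan δ| = 1, so |ϕ| = 90° − |δ| = 90° − 4.6° = 85.4° in the northern hemisphere.

|ϕ| = 85.4°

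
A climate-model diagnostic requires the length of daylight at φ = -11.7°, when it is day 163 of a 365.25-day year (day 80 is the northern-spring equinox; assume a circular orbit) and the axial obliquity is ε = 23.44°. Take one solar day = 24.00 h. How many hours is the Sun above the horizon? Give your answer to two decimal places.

Solar longitude: λ_s = 360° × (163 − 80)/365.25 = 81.807°.
sin δ = sin 23.44° × sin 81.807° = 0.39373, so δ = +23.187°.
cos H₀ = −tan φ · tan δ = −tan(-11.7°) × tan(+23.187°) = 0.0887, so H₀ = 1.4820 rad = 84.91°.
Daylight = 2H₀/(2π) × 24.00 h = (1.4820/π) × 24.00 = 11.32 h.

11.32 h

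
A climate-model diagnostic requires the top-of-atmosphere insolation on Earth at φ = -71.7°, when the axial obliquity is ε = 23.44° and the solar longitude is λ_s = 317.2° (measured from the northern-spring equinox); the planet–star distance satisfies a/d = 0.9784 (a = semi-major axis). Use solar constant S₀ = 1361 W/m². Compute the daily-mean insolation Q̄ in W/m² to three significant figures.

Solar declination: sin δ = sin ε · sin λ_s = sin 23.44° × sin 317.2° = -0.27027, so δ = -15.681°.
cos H₀ = −tan(-71.7°) tan(-15.681°) = -0.8488, H₀ = 2.5846 rad.
Bracket: H₀ sin φ sin δ + cos φ cos δ sin H₀ = 2.5846×-0.94943×-0.27027 + 0.31399×0.96278×0.52868 = 0.663215 + 0.159822 = 0.823037.
Inverse-square distance factor (a/d)² = 0.9784² = 0.957267.
Q̄ = (S₀/π) × 0.957267 × [bracket] = (1361/π) × 0.957267 × 0.823037 = 341.3 W/m².

Q̄ ≈ 341 W/m²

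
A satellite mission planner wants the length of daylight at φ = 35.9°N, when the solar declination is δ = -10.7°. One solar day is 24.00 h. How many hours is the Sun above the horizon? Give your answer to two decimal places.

cos H₀ = −tan φ · tan δ = −tan(+35.9°) × tan(-10.700°) = 0.1368, so H₀ = 1.4336 rad = 82.14°.
Daylight = 2H₀/(2π) × 24.00 h = (1.4336/π) × 24.00 = 10.95 h.

10.95 h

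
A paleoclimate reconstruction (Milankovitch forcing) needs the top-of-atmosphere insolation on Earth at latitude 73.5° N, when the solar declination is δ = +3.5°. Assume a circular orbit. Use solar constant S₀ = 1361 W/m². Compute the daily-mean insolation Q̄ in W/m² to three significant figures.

cos H₀ = −tan(+73.5°) tan(+3.500°) = -0.2065, H₀ = 1.7788 rad.
Bracket: H₀ sin φ sin δ + cos φ cos δ sin H₀ = 1.7788×0.95882×0.06105 + 0.28402×0.99813×0.97845 = 0.104124 + 0.277380 = 0.381504.
Q̄ = (S₀/π) × [bracket] = (1361/π) × 0.381504 = 165.3 W/m².

Q̄ ≈ 165 W/m²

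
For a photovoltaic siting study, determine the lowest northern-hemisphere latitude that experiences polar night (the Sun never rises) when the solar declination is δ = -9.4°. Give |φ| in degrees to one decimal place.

Polar night requires cos H₀ = −tan φ tan δ ≥ 1, i.e. tan φ tan δ ≤ −1.
The boundary is |tan φ| · |tan δ| = 1, so |φ| = 90° − |δ| = 90° − 9.4° = 80.6° in the northern hemisphere.

|φ| = 80.6°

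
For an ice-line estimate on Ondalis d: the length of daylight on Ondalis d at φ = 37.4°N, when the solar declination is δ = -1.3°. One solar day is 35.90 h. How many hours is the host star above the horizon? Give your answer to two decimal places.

17.75 h

cos H₀ = −tan φ · tan δ = −tan(+37.4°) × tan(-1.300°) = 0.0174, so H₀ = 1.5534 rad = 89.01°.
Daylight = 2H₀/(2π) × 35.90 h = (1.5534/π) × 35.90 = 17.75 h.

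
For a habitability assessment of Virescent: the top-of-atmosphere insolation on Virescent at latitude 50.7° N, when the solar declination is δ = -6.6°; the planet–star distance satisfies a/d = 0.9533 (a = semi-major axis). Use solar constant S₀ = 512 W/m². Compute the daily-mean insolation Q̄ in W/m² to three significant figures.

cos H₀ = −tan(+50.7°) tan(-6.600°) = 0.1414, H₀ = 1.4290 rad.
Bracket: H₀ sin φ sin δ + cos φ cos δ sin H₀ = 1.4290×0.77384×-0.11494 + 0.63338×0.99337×0.98996 = -0.127103 + 0.622864 = 0.495761.
Inverse-square distance factor (a/d)² = 0.9533² = 0.908781.
Q̄ = (S₀/π) × 0.908781 × [bracket] = (512/π) × 0.908781 × 0.495761 = 73.43 W/m².

Q̄ ≈ 73.4 W/m²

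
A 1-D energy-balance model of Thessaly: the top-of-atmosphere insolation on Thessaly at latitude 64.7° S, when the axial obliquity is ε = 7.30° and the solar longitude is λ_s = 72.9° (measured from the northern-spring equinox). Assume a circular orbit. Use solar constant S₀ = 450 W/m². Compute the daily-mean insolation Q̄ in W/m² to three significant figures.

Solar declination: sin δ = sin ε · sin λ_s = sin 7.30° × sin 72.9° = 0.12145, so δ = +6.976°.
cos H₀ = −tan(-64.7°) tan(+6.976°) = 0.2588, H₀ = 1.3090 rad.
Bracket: H₀ sin φ sin δ + cos φ cos δ sin H₀ = 1.3090×-0.90408×0.12145 + 0.42736×0.99260×0.96592 = -0.143729 + 0.409741 = 0.266012.
Q̄ = (S₀/π) × [bracket] = (450/π) × 0.266012 = 38.10 W/m².

Q̄ ≈ 38.1 W/m²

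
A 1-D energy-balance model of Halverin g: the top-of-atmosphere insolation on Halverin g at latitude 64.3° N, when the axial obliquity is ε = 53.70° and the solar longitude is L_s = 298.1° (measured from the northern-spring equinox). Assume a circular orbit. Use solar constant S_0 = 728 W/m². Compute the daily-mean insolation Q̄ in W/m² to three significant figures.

Q̄ ≈ 0.00 W/m²

Solar declination: sin δ = sin ε · sin L_s = sin 53.70° × sin 298.1° = -0.71093, so δ = -45.311°.
cos h₀ = −tan(+64.3°) tan(-45.311°) = 2.1005 ≥ 1 ⇒ polar night, h₀ = 0 and Q̄ = 0.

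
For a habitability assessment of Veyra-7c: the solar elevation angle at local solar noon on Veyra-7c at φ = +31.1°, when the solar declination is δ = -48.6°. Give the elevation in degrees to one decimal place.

At local noon the hour angle is zero, so the zenith angle equals |φ − δ| = |+31.1° − (-48.600°)| = 79.700°.
Elevation = 90° − 79.700° = 10.3°.

10.3°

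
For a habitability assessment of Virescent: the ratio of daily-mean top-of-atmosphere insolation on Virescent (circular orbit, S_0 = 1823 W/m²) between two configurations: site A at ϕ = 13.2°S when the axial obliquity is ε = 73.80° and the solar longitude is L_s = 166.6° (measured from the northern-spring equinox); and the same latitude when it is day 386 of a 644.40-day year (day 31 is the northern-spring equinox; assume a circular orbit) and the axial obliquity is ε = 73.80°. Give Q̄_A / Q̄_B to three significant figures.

— Configuration A (ϕ=-13.2°):
Solar declination: sin δ = sin ε · sin L_s = sin 73.80° × sin 166.6° = 0.22255, so δ = +12.859°.
cos h₀ = −tan(-13.2°) tan(+12.859°) = 0.0535, h₀ = 1.5172 rad.
Bracket: h₀ sin ϕ sin δ + cos ϕ cos δ sin h₀ = 1.5172×-0.22835×0.22255 + 0.97358×0.97492×0.99857 = -0.077103 + 0.947805 = 0.870702.
Q̄ = (S_0/π) × [bracket] = (1823/π) × 0.870702 = 505.25 W/m².
— Configuration B (ϕ=-13.2°):
Solar longitude: L_s = 360° × (386 − 31)/644.40 = 198.324°.
sin δ = sin 73.80° × sin 198.324° = -0.30191, so δ = -17.572°.
cos h₀ = −tan(-13.2°) tan(-17.572°) = -0.0743, h₀ = 1.6451 rad.
Bracket: h₀ sin ϕ sin δ + cos ϕ cos δ sin h₀ = 1.6451×-0.22835×-0.30191 + 0.97358×0.95334×0.99724 = 0.113415 + 0.925591 = 1.039006.
Q̄ = (S_0/π) × [bracket] = (1823/π) × 1.039006 = 602.91 W/m².
Ratio Q̄_A / Q̄_B = 505.25 / 602.91 = 0.8380.

Q̄_A / Q̄_B ≈ 0.838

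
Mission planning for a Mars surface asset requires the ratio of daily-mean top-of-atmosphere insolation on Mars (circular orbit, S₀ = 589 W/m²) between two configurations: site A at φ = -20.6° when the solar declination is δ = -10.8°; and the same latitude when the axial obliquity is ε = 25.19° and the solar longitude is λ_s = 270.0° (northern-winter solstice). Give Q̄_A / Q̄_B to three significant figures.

Q̄_A / Q̄_B ≈ 0.936

— Configuration A (φ=-20.6°):
cos H₀ = −tan(-20.6°) tan(-10.800°) = -0.0717, H₀ = 1.6426 rad.
Bracket: H₀ sin φ sin δ + cos φ cos δ sin H₀ = 1.6426×-0.35184×-0.18738 + 0.93606×0.98229×0.99743 = 0.108293 + 0.917119 = 1.025412.
Q̄ = (S₀/π) × [bracket] = (589/π) × 1.025412 = 192.25 W/m².
— Configuration B (φ=-20.6°):
Solar declination: sin δ = sin ε · sin λ_s = sin 25.19° × sin 270.0° = -0.42562, so δ = -25.190°.
cos H₀ = −tan(-20.6°) tan(-25.190°) = -0.1768, H₀ = 1.7485 rad.
Bracket: H₀ sin φ sin δ + cos φ cos δ sin H₀ = 1.7485×-0.35184×-0.42562 + 0.93606×0.90490×0.98425 = 0.261838 + 0.833700 = 1.095538.
Q̄ = (S₀/π) × [bracket] = (589/π) × 1.095538 = 205.40 W/m².
Ratio Q̄_A / Q̄_B = 192.25 / 205.40 = 0.9360.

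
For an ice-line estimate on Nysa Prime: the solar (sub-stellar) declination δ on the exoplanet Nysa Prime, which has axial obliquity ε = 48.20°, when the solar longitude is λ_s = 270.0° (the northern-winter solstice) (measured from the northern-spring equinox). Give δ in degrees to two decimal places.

sin δ = sin ε · sin λ_s = sin 48.20° × sin 270.0° = -0.745476.
δ = arcsin(-0.745476) = -48.20°.

δ = -48.20°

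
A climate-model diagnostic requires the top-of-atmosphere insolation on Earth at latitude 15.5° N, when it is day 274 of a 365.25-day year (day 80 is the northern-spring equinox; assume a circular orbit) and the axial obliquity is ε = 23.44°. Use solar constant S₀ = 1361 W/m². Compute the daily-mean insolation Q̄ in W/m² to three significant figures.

Solar longitude: λ_s = 360° × (274 − 80)/365.25 = 191.211°.
sin δ = sin 23.44° × sin 191.211° = -0.07734, so δ = -4.436°.
cos H₀ = −tan(+15.5°) tan(-4.436°) = 0.0215, H₀ = 1.5493 rad.
Bracket: H₀ sin φ sin δ + cos φ cos δ sin H₀ = 1.5493×0.26724×-0.07734 + 0.96363×0.99700×0.99977 = -0.032021 + 0.960518 = 0.928497.
Q̄ = (S₀/π) × [bracket] = (1361/π) × 0.928497 = 402.2 W/m².

Q̄ ≈ 402 W/m²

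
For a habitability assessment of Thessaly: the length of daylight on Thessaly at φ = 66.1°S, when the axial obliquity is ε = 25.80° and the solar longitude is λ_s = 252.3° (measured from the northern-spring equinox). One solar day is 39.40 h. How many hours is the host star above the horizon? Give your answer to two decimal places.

39.40 h

Solar declination: sin δ = sin ε · sin λ_s = sin 25.80° × sin 252.3° = -0.41463, so δ = -24.496°.
Sunrise equation: cos H₀ = −tan φ · tan δ = -1.0282 ≤ −1, so the host star never sets (polar day) and H₀ = π.
Daylight = 2H₀/(2π) × 39.40 h = (3.1416/π) × 39.40 = 39.40 h.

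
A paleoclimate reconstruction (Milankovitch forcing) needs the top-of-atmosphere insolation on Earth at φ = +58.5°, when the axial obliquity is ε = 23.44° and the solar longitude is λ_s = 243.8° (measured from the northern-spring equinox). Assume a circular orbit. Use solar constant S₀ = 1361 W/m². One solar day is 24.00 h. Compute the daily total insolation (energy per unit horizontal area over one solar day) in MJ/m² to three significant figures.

4.06 MJ/m²

Solar declination: sin δ = sin ε · sin λ_s = sin 23.44° × sin 243.8° = -0.35692, so δ = -20.911°.
cos H₀ = −tan(+58.5°) tan(-20.911°) = 0.6235, H₀ = 0.8976 rad.
Bracket: H₀ sin φ sin δ + cos φ cos δ sin H₀ = 0.8976×0.85264×-0.35692 + 0.52250×0.93414×0.78182 = -0.273161 + 0.381597 = 0.108436.
Q̄ = (S₀/π) × [bracket] = (1361/π) × 0.108436 = 46.977 W/m².
Daily total = Q̄ × 24.00 h × 3600 s/h = 46.977 × 24.00 × 3600 / 10⁶ = 4.059 MJ/m².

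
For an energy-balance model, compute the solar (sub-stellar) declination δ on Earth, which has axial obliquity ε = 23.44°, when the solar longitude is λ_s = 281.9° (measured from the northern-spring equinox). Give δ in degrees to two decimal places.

sin δ = sin ε · sin λ_s = sin 23.44° × sin 281.9° = -0.389240.
δ = arcsin(-0.389240) = -22.91°.

δ = -22.91°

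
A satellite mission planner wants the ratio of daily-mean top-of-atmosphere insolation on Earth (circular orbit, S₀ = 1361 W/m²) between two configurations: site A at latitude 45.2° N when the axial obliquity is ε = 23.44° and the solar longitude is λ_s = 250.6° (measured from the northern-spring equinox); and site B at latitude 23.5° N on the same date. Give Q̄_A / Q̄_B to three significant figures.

Q̄_A / Q̄_B ≈ 0.462

— Configuration A (φ=+45.2°):
Solar declination: sin δ = sin ε · sin λ_s = sin 23.44° × sin 250.6° = -0.37520, so δ = -22.037°.
cos H₀ = −tan(+45.2°) tan(-22.037°) = 0.4076, H₀ = 1.1510 rad.
Bracket: H₀ sin φ sin δ + cos φ cos δ sin H₀ = 1.1510×0.70957×-0.37520 + 0.70463×0.92694×0.91316 = -0.306431 + 0.596430 = 0.289999.
Q̄ = (S₀/π) × [bracket] = (1361/π) × 0.289999 = 125.63 W/m².
— Configuration B (φ=+23.5°):
cos H₀ = −tan(+23.5°) tan(-22.037°) = 0.1760, H₀ = 1.3939 rad.
Bracket: H₀ sin φ sin δ + cos φ cos δ sin H₀ = 1.3939×0.39875×-0.37520 + 0.91706×0.92694×0.98439 = -0.208543 + 0.836790 = 0.628247.
Q̄ = (S₀/π) × [bracket] = (1361/π) × 0.628247 = 272.17 W/m².
Ratio Q̄_A / Q̄_B = 125.63 / 272.17 = 0.4616.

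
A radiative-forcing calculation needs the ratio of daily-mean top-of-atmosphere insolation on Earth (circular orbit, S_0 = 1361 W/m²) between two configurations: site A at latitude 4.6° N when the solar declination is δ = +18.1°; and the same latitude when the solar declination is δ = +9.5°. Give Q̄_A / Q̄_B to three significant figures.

— Configuration A (ϕ=+4.6°):
cos h₀ = −tan(+4.6°) tan(+18.100°) = -0.0263, h₀ = 1.5971 rad.
Bracket: h₀ sin ϕ sin δ + cos ϕ cos δ sin h₀ = 1.5971×0.08020×0.31068 + 0.99678×0.95052×0.99965 = 0.039794 + 0.947128 = 0.986922.
Q̄ = (S_0/π) × [bracket] = (1361/π) × 0.986922 = 427.55 W/m².
— Configuration B (ϕ=+4.6°):
cos h₀ = −tan(+4.6°) tan(+9.500°) = -0.0135, h₀ = 1.5843 rad.
Bracket: h₀ sin ϕ sin δ + cos ϕ cos δ sin h₀ = 1.5843×0.08020×0.16505 + 0.99678×0.98629×0.99991 = 0.020971 + 0.983026 = 1.003997.
Q̄ = (S_0/π) × [bracket] = (1361/π) × 1.003997 = 434.95 W/m².
Ratio Q̄_A / Q̄_B = 427.55 / 434.95 = 0.9830.

Q̄_A / Q̄_B ≈ 0.983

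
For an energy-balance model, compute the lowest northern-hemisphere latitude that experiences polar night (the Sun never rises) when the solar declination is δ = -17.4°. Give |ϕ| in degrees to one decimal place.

Polar night requires cos h₀ = −tan ϕ tan δ ≥ 1, i.e. tan ϕ tan δ ≤ −1.
The boundary is |tan ϕ| · |tan δ| = 1, so |ϕ| = 90° − |δ| = 90° − 17.4° = 72.6° in the northern hemisphere.

|ϕ| = 72.6°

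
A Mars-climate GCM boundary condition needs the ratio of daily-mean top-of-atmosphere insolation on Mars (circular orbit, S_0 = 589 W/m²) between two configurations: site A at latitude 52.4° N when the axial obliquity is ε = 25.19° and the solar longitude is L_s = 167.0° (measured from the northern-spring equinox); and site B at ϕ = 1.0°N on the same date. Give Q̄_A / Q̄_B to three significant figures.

Q̄_A / Q̄_B ≈ 0.733

— Configuration A (ϕ=+52.4°):
Solar declination: sin δ = sin ε · sin L_s = sin 25.19° × sin 167.0° = 0.09574, so δ = +5.494°.
cos h₀ = −tan(+52.4°) tan(+5.494°) = -0.1249, h₀ = 1.6960 rad.
Bracket: h₀ sin ϕ sin δ + cos ϕ cos δ sin h₀ = 1.6960×0.79229×0.09574 + 0.61015×0.99541×0.99217 = 0.128648 + 0.602594 = 0.731242.
Q̄ = (S_0/π) × [bracket] = (589/π) × 0.731242 = 137.10 W/m².
— Configuration B (ϕ=+1.0°):
cos h₀ = −tan(+1.0°) tan(+5.494°) = -0.0017, h₀ = 1.5725 rad.
Bracket: h₀ sin ϕ sin δ + cos ϕ cos δ sin h₀ = 1.5725×0.01745×0.09574 + 0.99985×0.99541×1.00000 = 0.002627 + 0.995261 = 0.997888.
Q̄ = (S_0/π) × [bracket] = (589/π) × 0.997888 = 187.09 W/m².
Ratio Q̄_A / Q̄_B = 137.10 / 187.09 = 0.7328.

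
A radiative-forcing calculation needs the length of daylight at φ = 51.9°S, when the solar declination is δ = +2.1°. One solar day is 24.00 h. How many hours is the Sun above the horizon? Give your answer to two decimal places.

cos H₀ = −tan φ · tan δ = −tan(-51.9°) × tan(+2.100°) = 0.0468, so H₀ = 1.5240 rad = 87.32°.
Daylight = 2H₀/(2π) × 24.00 h = (1.5240/π) × 24.00 = 11.64 h.

11.64 h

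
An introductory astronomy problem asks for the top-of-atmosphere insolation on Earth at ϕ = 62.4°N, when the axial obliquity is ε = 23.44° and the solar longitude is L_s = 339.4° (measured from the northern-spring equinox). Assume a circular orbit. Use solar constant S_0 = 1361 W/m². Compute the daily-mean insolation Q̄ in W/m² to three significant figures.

Q̄ ≈ 122 W/m²

Solar declination: sin δ = sin ε · sin L_s = sin 23.44° × sin 339.4° = -0.13996, so δ = -8.045°.
cos h₀ = −tan(+62.4°) tan(-8.045°) = 0.2704, h₀ = 1.2970 rad.
Bracket: h₀ sin ϕ sin δ + cos ϕ cos δ sin h₀ = 1.2970×0.88620×-0.13996 + 0.46330×0.99016×0.96275 = -0.160870 + 0.441653 = 0.280783.
Q̄ = (S_0/π) × [bracket] = (1361/π) × 0.280783 = 121.6 W/m².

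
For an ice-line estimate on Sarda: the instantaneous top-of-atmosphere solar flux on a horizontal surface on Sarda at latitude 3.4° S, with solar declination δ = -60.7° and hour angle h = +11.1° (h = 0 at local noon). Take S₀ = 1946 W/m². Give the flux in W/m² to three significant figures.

1.03e+03 W/m²

cos θ_z = sin φ sin δ + cos φ cos δ cos h = 0.051719 + 0.479382 = 0.531101.
Flux = S₀ · cos θ_z = 1946 × 0.531101 = 1034 W/m².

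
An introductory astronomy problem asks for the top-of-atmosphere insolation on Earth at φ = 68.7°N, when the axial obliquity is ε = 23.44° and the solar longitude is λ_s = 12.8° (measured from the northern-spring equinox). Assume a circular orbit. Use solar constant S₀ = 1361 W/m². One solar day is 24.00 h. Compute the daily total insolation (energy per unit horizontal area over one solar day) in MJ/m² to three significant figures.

18.7 MJ/m²

Solar declination: sin δ = sin ε · sin λ_s = sin 23.44° × sin 12.8° = 0.08813, so δ = +5.056°.
cos H₀ = −tan(+68.7°) tan(+5.056°) = -0.2269, H₀ = 1.7997 rad.
Bracket: H₀ sin φ sin δ + cos φ cos δ sin H₀ = 1.7997×0.93169×0.08813 + 0.36325×0.99611×0.97391 = 0.147773 + 0.352397 = 0.500170.
Q̄ = (S₀/π) × [bracket] = (1361/π) × 0.500170 = 216.68 W/m².
Daily total = Q̄ × 24.00 h × 3600 s/h = 216.68 × 24.00 × 3600 / 10⁶ = 18.72 MJ/m².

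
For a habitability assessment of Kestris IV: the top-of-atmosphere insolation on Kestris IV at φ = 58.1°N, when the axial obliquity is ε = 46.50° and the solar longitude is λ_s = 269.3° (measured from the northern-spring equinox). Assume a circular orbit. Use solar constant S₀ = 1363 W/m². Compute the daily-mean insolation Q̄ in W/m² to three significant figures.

Q̄ ≈ 0.00 W/m²

Solar declination: sin δ = sin ε · sin λ_s = sin 46.50° × sin 269.3° = -0.72532, so δ = -46.495°.
cos H₀ = −tan(+58.1°) tan(-46.495°) = 1.6927 ≥ 1 ⇒ polar night, H₀ = 0 and Q̄ = 0.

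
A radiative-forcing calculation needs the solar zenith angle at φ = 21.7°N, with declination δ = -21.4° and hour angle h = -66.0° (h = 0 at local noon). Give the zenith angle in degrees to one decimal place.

θ_z = 77.5°

cos θ_z = sin φ sin δ + cos φ cos δ cos h = -0.134912 + 0.351857 = 0.216945.
θ_z = arccos(0.216945) = 77.5°.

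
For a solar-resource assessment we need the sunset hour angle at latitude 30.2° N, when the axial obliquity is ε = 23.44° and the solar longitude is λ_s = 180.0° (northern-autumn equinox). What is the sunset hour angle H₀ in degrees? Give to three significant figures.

H₀ = 90.0°

Solar declination: sin δ = sin ε · sin λ_s = sin 23.44° × sin 180.0° = 0.00000, so δ = +0.000°.
cos H₀ = −tan φ · tan δ = −tan(+30.2°) × tan(+0.000°) = -0.0000, so H₀ = 1.5708 rad = 90.00°.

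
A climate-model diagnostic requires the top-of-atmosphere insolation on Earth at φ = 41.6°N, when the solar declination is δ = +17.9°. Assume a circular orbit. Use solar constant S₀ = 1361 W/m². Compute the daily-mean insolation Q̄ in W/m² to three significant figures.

Q̄ ≈ 460 W/m²

cos H₀ = −tan(+41.6°) tan(+17.900°) = -0.2868, H₀ = 1.8616 rad.
Bracket: H₀ sin φ sin δ + cos φ cos δ sin H₀ = 1.8616×0.66393×0.30736 + 0.74780×0.95159×0.95800 = 0.379888 + 0.681712 = 1.061600.
Q̄ = (S₀/π) × [bracket] = (1361/π) × 1.061600 = 459.9 W/m².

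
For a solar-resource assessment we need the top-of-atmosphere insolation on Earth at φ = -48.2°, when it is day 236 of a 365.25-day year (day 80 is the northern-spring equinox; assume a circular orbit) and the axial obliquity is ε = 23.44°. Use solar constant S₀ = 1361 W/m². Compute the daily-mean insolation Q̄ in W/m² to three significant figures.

Q̄ ≈ 201 W/m²

Solar longitude: λ_s = 360° × (236 − 80)/365.25 = 153.758°.
sin δ = sin 23.44° × sin 153.758° = 0.17589, so δ = +10.130°.
cos H₀ = −tan(-48.2°) tan(+10.130°) = 0.1998, H₀ = 1.3696 rad.
Bracket: H₀ sin φ sin δ + cos φ cos δ sin H₀ = 1.3696×-0.74548×0.17589 + 0.66653×0.98441×0.97983 = -0.179585 + 0.642904 = 0.463319.
Q̄ = (S₀/π) × [bracket] = (1361/π) × 0.463319 = 200.7 W/m².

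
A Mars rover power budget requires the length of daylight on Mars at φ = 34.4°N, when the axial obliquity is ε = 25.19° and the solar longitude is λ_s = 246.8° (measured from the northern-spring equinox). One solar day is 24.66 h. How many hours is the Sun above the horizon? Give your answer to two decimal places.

Solar declination: sin δ = sin ε · sin λ_s = sin 25.19° × sin 246.8° = -0.39120, so δ = -23.029°.
cos H₀ = −tan φ · tan δ = −tan(+34.4°) × tan(-23.029°) = 0.2911, so H₀ = 1.2755 rad = 73.08°.
Daylight = 2H₀/(2π) × 24.66 h = (1.2755/π) × 24.66 = 10.01 h.

10.01 h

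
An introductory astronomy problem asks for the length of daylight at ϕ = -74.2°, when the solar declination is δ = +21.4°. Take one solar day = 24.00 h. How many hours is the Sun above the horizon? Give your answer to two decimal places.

0.00 h

cos h₀ = −tan ϕ · tan δ = 1.3849 ≥ 1, so the Sun never rises (polar night) and h₀ = 0.
Daylight = 2h₀/(2π) × 24.00 h = (0.0000/π) × 24.00 = 0.00 h.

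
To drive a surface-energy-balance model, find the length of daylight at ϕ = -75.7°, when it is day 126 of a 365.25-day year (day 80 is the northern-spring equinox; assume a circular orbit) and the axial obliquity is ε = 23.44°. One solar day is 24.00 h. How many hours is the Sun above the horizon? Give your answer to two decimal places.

Solar longitude: L_s = 360° × (126 − 80)/365.25 = 45.339°.
sin δ = sin 23.44° × sin 45.339° = 0.28294, so δ = +16.436°.
cos h₀ = −tan ϕ · tan δ = 1.1573 ≥ 1, so the Sun never rises (polar night) and h₀ = 0.
Daylight = 2h₀/(2π) × 24.00 h = (0.0000/π) × 24.00 = 0.00 h.

0.00 h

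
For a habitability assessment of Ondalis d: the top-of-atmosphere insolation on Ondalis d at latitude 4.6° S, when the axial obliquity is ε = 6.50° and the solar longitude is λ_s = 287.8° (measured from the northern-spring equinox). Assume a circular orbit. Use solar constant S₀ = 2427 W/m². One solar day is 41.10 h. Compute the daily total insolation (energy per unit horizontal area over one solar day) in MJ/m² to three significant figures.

115 MJ/m²

Solar declination: sin δ = sin ε · sin λ_s = sin 6.50° × sin 287.8° = -0.10778, so δ = -6.188°.
cos H₀ = −tan(-4.6°) tan(-6.188°) = -0.0087, H₀ = 1.5795 rad.
Bracket: H₀ sin φ sin δ + cos φ cos δ sin H₀ = 1.5795×-0.08020×-0.10778 + 0.99678×0.99417×0.99996 = 0.013653 + 0.990929 = 1.004582.
Q̄ = (S₀/π) × [bracket] = (2427/π) × 1.004582 = 776.08 W/m².
Daily total = Q̄ × 41.10 h × 3600 s/h = 776.08 × 41.10 × 3600 / 10⁶ = 114.8 MJ/m².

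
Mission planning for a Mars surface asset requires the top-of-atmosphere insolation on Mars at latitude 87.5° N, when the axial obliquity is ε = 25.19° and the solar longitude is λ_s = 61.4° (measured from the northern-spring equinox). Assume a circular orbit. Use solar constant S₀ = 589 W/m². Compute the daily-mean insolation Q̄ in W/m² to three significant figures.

Solar declination: sin δ = sin ε · sin λ_s = sin 25.19° × sin 61.4° = 0.37369, so δ = +21.943°.
cos H₀ = −tan(+87.5°) tan(+21.943°) = -9.2274 ≤ −1 ⇒ polar day, H₀ = π.
Bracket: H₀ sin φ sin δ + cos φ cos δ sin H₀ = 3.1416×0.99905×0.37369 + 0.04362×0.92755×0.00000 = 1.172869 + 0.000000 = 1.172869.
Q̄ = (S₀/π) × [bracket] = (589/π) × 1.172869 = 219.9 W/m².

Q̄ ≈ 220 W/m²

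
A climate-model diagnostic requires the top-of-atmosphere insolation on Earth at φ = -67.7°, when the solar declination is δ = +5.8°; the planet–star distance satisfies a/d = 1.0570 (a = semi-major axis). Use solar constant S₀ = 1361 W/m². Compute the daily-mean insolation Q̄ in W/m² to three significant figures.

cos H₀ = −tan(-67.7°) tan(+5.800°) = 0.2477, H₀ = 1.3205 rad.
Bracket: H₀ sin φ sin δ + cos φ cos δ sin H₀ = 1.3205×-0.92521×0.10106 + 0.37946×0.99488×0.96884 = -0.123469 + 0.365754 = 0.242285.
Inverse-square distance factor (a/d)² = 1.0570² = 1.117249.
Q̄ = (S₀/π) × 1.117249 × [bracket] = (1361/π) × 1.117249 × 0.242285 = 117.3 W/m².

Q̄ ≈ 117 W/m²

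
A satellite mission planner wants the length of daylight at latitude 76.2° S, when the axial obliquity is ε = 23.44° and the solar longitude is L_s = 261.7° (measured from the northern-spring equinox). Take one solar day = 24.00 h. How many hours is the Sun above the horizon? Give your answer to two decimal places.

24.00 h

Solar declination: sin δ = sin ε · sin L_s = sin 23.44° × sin 261.7° = -0.39362, so δ = -23.180°.
Sunrise equation: cos h₀ = −tan ϕ · tan δ = -1.7433 ≤ −1, so the Sun never sets (polar day) and h₀ = π.
Daylight = 2h₀/(2π) × 24.00 h = (3.1416/π) × 24.00 = 24.00 h.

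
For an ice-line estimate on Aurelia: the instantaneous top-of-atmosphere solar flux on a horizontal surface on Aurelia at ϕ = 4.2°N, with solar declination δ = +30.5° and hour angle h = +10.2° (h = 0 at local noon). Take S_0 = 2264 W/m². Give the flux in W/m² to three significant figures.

2.00e+03 W/m²

cos θ_z = sin ϕ sin δ + cos ϕ cos δ cos h = 0.037171 + 0.845734 = 0.882905.
Flux = S_0 · cos θ_z = 2264 × 0.882905 = 1999 W/m².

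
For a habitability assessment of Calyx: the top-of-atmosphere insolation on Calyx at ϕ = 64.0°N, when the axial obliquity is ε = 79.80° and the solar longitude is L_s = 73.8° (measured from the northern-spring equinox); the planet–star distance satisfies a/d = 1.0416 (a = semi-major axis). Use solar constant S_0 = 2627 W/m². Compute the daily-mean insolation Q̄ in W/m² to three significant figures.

Solar declination: sin δ = sin ε · sin L_s = sin 79.80° × sin 73.8° = 0.94512, so δ = +70.929°.
cos h₀ = −tan(+64.0°) tan(+70.929°) = -5.9308 ≤ −1 ⇒ polar day, h₀ = π.
Bracket: h₀ sin ϕ sin δ + cos ϕ cos δ sin h₀ = 3.1416×0.89879×0.94512 + 0.43837×0.32673×0.00000 = 2.668677 + 0.000000 = 2.668677.
Inverse-square distance factor (a/d)² = 1.0416² = 1.084931.
Q̄ = (S_0/π) × 1.084931 × [bracket] = (2627/π) × 1.084931 × 2.668677 = 2421 W/m².

Q̄ ≈ 2.42e+03 W/m²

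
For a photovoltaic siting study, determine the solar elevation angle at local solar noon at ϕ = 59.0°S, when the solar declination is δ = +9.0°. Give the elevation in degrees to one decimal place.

22.0°

At local noon the hour angle is zero, so the zenith angle equals |ϕ − δ| = |-59.0° − (+9.000°)| = 68.000°.
Elevation = 90° − 68.000° = 22.0°.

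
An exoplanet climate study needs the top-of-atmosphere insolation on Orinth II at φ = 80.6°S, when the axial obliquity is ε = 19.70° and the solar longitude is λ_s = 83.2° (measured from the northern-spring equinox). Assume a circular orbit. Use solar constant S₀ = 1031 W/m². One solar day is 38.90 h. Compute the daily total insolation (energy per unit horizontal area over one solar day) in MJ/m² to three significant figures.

Solar declination: sin δ = sin ε · sin λ_s = sin 19.70° × sin 83.2° = 0.33472, so δ = +19.556°.
cos H₀ = −tan(-80.6°) tan(+19.556°) = 2.1457 ≥ 1 ⇒ polar night, H₀ = 0 and Q̄ = 0.
Daily total = Q̄ × 38.90 h × 3600 s/h = 0.00 MJ/m².

0.00 MJ/m²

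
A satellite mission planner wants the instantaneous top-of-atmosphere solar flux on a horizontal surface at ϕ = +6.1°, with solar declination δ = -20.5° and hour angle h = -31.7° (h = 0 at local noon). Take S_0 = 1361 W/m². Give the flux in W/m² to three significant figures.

cos θ_z = sin ϕ sin δ + cos ϕ cos δ cos h = -0.037214 + 0.792419 = 0.755205.
Flux = S_0 · cos θ_z = 1361 × 0.755205 = 1028 W/m².

1.03e+03 W/m²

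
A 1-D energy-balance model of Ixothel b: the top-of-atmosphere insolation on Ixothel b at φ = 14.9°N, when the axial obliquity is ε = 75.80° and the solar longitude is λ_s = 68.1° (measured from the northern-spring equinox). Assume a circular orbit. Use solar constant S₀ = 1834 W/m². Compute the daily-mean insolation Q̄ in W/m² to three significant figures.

Q̄ ≈ 497 W/m²

Solar declination: sin δ = sin ε · sin λ_s = sin 75.80° × sin 68.1° = 0.89949, so δ = +64.091°.
cos H₀ = −tan(+14.9°) tan(+64.091°) = -0.5477, H₀ = 2.1505 rad.
Bracket: H₀ sin φ sin δ + cos φ cos δ sin H₀ = 2.1505×0.25713×0.89949 + 0.96638×0.43695×0.83665 = 0.497380 + 0.353284 = 0.850664.
Q̄ = (S₀/π) × [bracket] = (1834/π) × 0.850664 = 496.6 W/m².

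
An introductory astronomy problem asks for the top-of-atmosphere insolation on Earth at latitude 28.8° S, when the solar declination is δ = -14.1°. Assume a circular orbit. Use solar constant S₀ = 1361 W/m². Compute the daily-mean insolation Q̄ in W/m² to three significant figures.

Q̄ ≈ 452 W/m²

cos H₀ = −tan(-28.8°) tan(-14.100°) = -0.1381, H₀ = 1.7093 rad.
Bracket: H₀ sin φ sin δ + cos φ cos δ sin H₀ = 1.7093×-0.48175×-0.24362 + 0.87631×0.96987×0.99042 = 0.200610 + 0.841765 = 1.042375.
Q̄ = (S₀/π) × [bracket] = (1361/π) × 1.042375 = 451.6 W/m².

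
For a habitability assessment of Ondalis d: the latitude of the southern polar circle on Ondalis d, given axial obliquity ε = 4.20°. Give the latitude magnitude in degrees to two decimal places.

The polar circle is the lowest latitude that experiences at least one full rotation of continuous darkness at the northern-summer solstice; it lies at |ϕ| = 90° − ε = 90° − 4.20° = 85.80°.

85.80°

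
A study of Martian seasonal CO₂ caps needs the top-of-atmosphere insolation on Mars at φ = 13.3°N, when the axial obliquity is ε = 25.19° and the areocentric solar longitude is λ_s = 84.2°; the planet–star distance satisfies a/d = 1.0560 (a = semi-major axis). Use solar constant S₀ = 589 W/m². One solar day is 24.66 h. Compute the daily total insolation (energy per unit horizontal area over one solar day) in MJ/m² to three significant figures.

19.3 MJ/m²

sin δ = sin 25.19° × sin 84.2° = 0.42344, so δ = +25.052°.
cos H₀ = −tan(+13.3°) tan(+25.052°) = -0.1105, H₀ = 1.6815 rad.
Bracket: H₀ sin φ sin δ + cos φ cos δ sin H₀ = 1.6815×0.23005×0.42344 + 0.97318×0.90592×0.99388 = 0.163799 + 0.876228 = 1.040027.
Inverse-square distance factor (a/d)² = 1.0560² = 1.115136.
Q̄ = (S₀/π) × 1.115136 × [bracket] = (589/π) × 1.115136 × 1.040027 = 217.44 W/m².
Daily total = Q̄ × 24.66 h × 3600 s/h = 217.44 × 24.66 × 3600 / 10⁶ = 19.30 MJ/m².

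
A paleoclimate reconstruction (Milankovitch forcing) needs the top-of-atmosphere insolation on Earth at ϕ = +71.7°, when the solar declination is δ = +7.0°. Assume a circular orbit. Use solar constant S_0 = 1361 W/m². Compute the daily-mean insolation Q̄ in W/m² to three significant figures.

cos h₀ = −tan(+71.7°) tan(+7.000°) = -0.3713, h₀ = 1.9512 rad.
Bracket: h₀ sin ϕ sin δ + cos ϕ cos δ sin h₀ = 1.9512×0.94943×0.12187 + 0.31399×0.99255×0.92853 = 0.225768 + 0.289377 = 0.515145.
Q̄ = (S_0/π) × [bracket] = (1361/π) × 0.515145 = 223.2 W/m².

Q̄ ≈ 223 W/m²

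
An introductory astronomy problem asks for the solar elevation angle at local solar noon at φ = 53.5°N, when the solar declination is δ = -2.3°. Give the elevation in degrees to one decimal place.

34.2°

At local noon the hour angle is zero, so the zenith angle equals |φ − δ| = |+53.5° − (-2.300°)| = 55.800°.
Elevation = 90° − 55.800° = 34.2°.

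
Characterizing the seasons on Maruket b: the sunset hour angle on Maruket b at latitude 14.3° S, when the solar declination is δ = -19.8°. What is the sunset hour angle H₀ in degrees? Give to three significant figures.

H₀ = 95.3°

cos H₀ = −tan φ · tan δ = −tan(-14.3°) × tan(-19.800°) = -0.0918, so H₀ = 1.6627 rad = 95.27°.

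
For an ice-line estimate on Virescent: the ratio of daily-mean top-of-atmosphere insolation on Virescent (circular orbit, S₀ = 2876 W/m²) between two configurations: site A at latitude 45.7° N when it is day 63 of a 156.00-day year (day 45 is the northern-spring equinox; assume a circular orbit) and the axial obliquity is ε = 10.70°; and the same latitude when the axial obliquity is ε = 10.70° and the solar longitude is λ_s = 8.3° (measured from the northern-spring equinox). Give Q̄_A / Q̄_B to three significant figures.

Q̄_A / Q̄_B ≈ 1.15

— Configuration A (φ=+45.7°):
Solar longitude: λ_s = 360° × (63 − 45)/156.00 = 41.538°.
sin δ = sin 10.70° × sin 41.538° = 0.12312, so δ = +7.072°.
cos H₀ = −tan(+45.7°) tan(+7.072°) = -0.1271, H₀ = 1.6983 rad.
Bracket: H₀ sin φ sin δ + cos φ cos δ sin H₀ = 1.6983×0.71569×0.12312 + 0.69842×0.99239×0.99189 = 0.149647 + 0.687484 = 0.837131.
Q̄ = (S₀/π) × [bracket] = (2876/π) × 0.837131 = 766.36 W/m².
— Configuration B (φ=+45.7°):
Solar declination: sin δ = sin ε · sin λ_s = sin 10.70° × sin 8.3° = 0.02680, so δ = +1.536°.
cos H₀ = −tan(+45.7°) tan(+1.536°) = -0.0275, H₀ = 1.5983 rad.
Bracket: H₀ sin φ sin δ + cos φ cos δ sin H₀ = 1.5983×0.71569×0.02680 + 0.69842×0.99964×0.99962 = 0.030656 + 0.697903 = 0.728559.
Q̄ = (S₀/π) × [bracket] = (2876/π) × 0.728559 = 666.97 W/m².
Ratio Q̄_A / Q̄_B = 766.36 / 666.97 = 1.149.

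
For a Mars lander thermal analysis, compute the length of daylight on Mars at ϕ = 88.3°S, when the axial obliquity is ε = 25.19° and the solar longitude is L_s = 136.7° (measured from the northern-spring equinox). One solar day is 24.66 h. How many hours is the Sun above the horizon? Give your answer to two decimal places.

Solar declination: sin δ = sin ε · sin L_s = sin 25.19° × sin 136.7° = 0.29190, so δ = +16.972°.
cos h₀ = −tan ϕ · tan δ = 10.2829 ≥ 1, so the Sun never rises (polar night) and h₀ = 0.
Daylight = 2h₀/(2π) × 24.66 h = (0.0000/π) × 24.66 = 0.00 h.

0.00 h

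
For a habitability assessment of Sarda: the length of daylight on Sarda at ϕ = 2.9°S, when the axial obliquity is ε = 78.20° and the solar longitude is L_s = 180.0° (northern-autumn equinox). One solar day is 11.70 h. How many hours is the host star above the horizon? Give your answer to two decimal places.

5.85 h

Solar declination: sin δ = sin ε · sin L_s = sin 78.20° × sin 180.0° = 0.00000, so δ = +0.000°.
cos h₀ = −tan ϕ · tan δ = −tan(-2.9°) × tan(+0.000°) = 0.0000, so h₀ = 1.5708 rad = 90.00°.
Daylight = 2h₀/(2π) × 11.70 h = (1.5708/π) × 11.70 = 5.85 h.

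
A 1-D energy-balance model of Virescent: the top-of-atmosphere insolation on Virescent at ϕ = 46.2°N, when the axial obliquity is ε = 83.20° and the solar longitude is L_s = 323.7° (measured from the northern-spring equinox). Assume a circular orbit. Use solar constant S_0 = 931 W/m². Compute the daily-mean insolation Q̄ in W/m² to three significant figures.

Q̄ ≈ 18.9 W/m²

Solar declination: sin δ = sin ε · sin L_s = sin 83.20° × sin 323.7° = -0.58785, so δ = -36.004°.
cos h₀ = −tan(+46.2°) tan(-36.004°) = 0.7578, h₀ = 0.7109 rad.
Bracket: h₀ sin ϕ sin δ + cos ϕ cos δ sin h₀ = 0.7109×0.72176×-0.58785 + 0.69214×0.80897×0.65254 = -0.301625 + 0.365371 = 0.063746.
Q̄ = (S_0/π) × [bracket] = (931/π) × 0.063746 = 18.89 W/m².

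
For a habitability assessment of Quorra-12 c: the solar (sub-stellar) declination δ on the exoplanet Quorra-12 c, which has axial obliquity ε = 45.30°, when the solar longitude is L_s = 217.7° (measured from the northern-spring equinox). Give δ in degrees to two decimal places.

δ = -25.76°

sin δ = sin ε · sin L_s = sin 45.30° × sin 217.7° = -0.434673.
δ = arcsin(-0.434673) = -25.76°.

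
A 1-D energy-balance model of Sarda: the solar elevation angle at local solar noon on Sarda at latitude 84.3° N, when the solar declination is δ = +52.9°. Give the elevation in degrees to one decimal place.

58.6°

At local noon the hour angle is zero, so the zenith angle equals |φ − δ| = |+84.3° − (+52.900°)| = 31.400°.
Elevation = 90° − 31.400° = 58.6°.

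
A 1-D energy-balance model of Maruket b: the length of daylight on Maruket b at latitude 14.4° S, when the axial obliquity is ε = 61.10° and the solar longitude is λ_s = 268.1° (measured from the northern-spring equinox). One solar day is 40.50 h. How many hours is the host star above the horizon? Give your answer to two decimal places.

26.47 h

Solar declination: sin δ = sin ε · sin λ_s = sin 61.10° × sin 268.1° = -0.87498, so δ = -61.043°.
cos H₀ = −tan φ · tan δ = −tan(-14.4°) × tan(-61.043°) = -0.4640, so H₀ = 2.0533 rad = 117.65°.
Daylight = 2H₀/(2π) × 40.50 h = (2.0533/π) × 40.50 = 26.47 h.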